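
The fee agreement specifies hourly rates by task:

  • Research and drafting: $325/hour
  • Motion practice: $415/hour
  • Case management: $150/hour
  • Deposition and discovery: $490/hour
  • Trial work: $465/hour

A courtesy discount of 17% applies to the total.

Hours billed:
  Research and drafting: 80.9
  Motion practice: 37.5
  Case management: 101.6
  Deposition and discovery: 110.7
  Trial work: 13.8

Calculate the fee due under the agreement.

$97,736.65

Research and drafting: 80.9 × $325 = $26,292.50
Motion practice: 37.5 × $415 = $15,562.50
Case management: 101.6 × $150 = $15,240.00
Deposition and discovery: 110.7 × $490 = $54,243.00
Trial work: 13.8 × $465 = $6,417.00
Subtotal: $117,755.00
Less 17% discount: −$20,018.35
Total: $117,755.00 − $20,018.35 = $97,736.65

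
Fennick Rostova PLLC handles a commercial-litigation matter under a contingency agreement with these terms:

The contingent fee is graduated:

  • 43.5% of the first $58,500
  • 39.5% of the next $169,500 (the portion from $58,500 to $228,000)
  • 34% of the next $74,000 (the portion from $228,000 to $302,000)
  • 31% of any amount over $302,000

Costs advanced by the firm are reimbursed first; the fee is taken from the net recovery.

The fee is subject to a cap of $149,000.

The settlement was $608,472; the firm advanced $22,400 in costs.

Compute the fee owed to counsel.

Fee base (net of costs): $608,472 − $22,400 = $586,072
First $58,500 at 43.5% = $25,447.50
Next $169,500 at 39.5% = $66,952.50
Next $74,000 at 34% = $25,160.00
Remaining $284,072 at 31% = $88,062.32
Fee: $25,447.50 + $66,952.50 + $25,160.00 + $88,062.32 = $205,622.32
$205,622.32 exceeds the $149,000 cap, so the fee is capped at $149,000.00.

$149,000.00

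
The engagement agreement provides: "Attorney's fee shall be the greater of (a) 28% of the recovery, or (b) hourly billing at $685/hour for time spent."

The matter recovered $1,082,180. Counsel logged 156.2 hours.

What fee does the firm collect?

(a) 28% of $1,082,180 = $303,010.40
(b) 156.2 × $685 = $106,997.00
The greater is (a): $303,010.40.

$303,010.40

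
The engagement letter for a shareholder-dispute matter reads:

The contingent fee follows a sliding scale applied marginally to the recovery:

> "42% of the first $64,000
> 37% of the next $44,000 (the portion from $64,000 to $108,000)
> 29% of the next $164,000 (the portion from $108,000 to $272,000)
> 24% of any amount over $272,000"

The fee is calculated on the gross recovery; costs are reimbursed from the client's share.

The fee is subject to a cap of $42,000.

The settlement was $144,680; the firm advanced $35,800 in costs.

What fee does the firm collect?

Fee base is the gross recovery, $144,680; costs are reimbursed separately.
First $64,000 at 42% = $26,880.00
Next $44,000 at 37% = $16,280.00
Remaining $36,680 at 29% = $10,637.20
Fee: $26,880.00 + $16,280.00 + $10,637.20 = $53,797.20
$53,797.20 exceeds the $42,000 cap, so the fee is capped at $42,000.00.

$42,000.00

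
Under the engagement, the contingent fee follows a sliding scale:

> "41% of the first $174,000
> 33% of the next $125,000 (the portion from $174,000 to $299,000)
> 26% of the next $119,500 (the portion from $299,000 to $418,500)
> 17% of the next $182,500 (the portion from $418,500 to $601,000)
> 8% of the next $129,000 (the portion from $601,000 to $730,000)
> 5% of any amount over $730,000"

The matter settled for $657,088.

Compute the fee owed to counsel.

First $174,000 at 41% = $71,340.00
Next $125,000 at 33% = $41,250.00
Next $119,500 at 26% = $31,070.00
Next $182,500 at 17% = $31,025.00
Remaining $56,088 at 8% = $4,487.04
Fee: $71,340.00 + $41,250.00 + $31,070.00 + $31,025.00 + $4,487.04 = $179,172.04

$179,172.04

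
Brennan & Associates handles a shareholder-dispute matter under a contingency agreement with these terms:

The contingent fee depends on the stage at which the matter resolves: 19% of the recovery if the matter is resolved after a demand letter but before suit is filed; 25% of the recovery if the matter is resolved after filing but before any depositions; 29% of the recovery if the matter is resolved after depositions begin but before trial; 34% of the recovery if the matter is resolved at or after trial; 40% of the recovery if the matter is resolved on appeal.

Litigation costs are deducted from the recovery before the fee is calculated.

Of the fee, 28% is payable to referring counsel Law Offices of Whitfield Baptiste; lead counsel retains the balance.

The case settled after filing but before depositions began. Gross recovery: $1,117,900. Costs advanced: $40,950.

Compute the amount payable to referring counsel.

Fee base (net of costs): $1,117,900 − $40,950 = $1,076,950
The matter settled after filing but before depositions began, so the 25% rate applies.
$1,076,950 × 25% = $269,237.50
Referral share: 28% of $269,237.50 = $75,386.50; lead counsel retains $269,237.50 − $75,386.50 = $193,851.00.

$75,386.50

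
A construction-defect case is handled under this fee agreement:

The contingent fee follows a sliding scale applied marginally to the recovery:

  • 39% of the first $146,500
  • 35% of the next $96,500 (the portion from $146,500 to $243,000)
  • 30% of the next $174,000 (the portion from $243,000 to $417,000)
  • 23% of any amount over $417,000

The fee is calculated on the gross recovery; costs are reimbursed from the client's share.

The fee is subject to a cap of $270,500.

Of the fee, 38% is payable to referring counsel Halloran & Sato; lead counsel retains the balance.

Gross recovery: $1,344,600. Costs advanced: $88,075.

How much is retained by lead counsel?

Fee base is the gross recovery, $1,344,600; costs are reimbursed separately.
First $146,500 at 39% = $57,135.00
Next $96,500 at 35% = $33,775.00
Next $174,000 at 30% = $52,200.00
Remaining $927,600 at 23% = $213,348.00
Fee: $57,135.00 + $33,775.00 + $52,200.00 + $213,348.00 = $356,458.00
$356,458.00 exceeds the $270,500 cap, so the fee is capped at $270,500.00.
Referral share: 38% of $270,500.00 = $102,790.00; lead counsel retains $270,500.00 − $102,790.00 = $167,710.00.

$167,710.00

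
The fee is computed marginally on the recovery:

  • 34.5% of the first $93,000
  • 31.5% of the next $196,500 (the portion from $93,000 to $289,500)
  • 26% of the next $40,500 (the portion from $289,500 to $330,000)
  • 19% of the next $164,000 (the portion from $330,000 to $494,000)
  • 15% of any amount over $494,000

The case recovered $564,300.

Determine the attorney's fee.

$146,217.50

First $93,000 at 34.5% = $32,085.00
Next $196,500 at 31.5% = $61,897.50
Next $40,500 at 26% = $10,530.00
Next $164,000 at 19% = $31,160.00
Remaining $70,300 at 15% = $10,545.00
Fee: $32,085.00 + $61,897.50 + $10,530.00 + $31,160.00 + $10,545.00 = $146,217.50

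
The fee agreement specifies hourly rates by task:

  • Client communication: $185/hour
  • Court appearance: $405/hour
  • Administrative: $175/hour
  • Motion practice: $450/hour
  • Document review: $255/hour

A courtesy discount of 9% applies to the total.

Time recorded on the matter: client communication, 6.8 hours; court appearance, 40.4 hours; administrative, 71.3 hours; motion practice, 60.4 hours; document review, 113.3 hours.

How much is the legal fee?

$78,413.79

Client communication: 6.8 × $185 = $1,258.00
Court appearance: 40.4 × $405 = $16,362.00
Administrative: 71.3 × $175 = $12,477.50
Motion practice: 60.4 × $450 = $27,180.00
Document review: 113.3 × $255 = $28,891.50
Subtotal: $86,169.00
Less 9% discount: −$7,755.21
Total: $86,169.00 − $7,755.21 = $78,413.79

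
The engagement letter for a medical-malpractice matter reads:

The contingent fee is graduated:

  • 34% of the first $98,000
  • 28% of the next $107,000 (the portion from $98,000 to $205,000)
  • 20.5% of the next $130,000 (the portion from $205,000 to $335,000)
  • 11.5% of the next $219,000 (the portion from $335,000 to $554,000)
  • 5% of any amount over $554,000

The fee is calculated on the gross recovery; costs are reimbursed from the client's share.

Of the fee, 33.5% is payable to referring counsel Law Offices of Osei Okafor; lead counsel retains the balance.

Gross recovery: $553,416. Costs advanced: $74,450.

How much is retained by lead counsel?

$76,506.81

Fee base is the gross recovery, $553,416; costs are reimbursed separately.
First $98,000 at 34% = $33,320.00
Next $107,000 at 28% = $29,960.00
Next $130,000 at 20.5% = $26,650.00
Remaining $218,416 at 11.5% = $25,117.84
Fee: $33,320.00 + $29,960.00 + $26,650.00 + $25,117.84 = $115,047.84
Referral share: 33.5% of $115,047.84 = $38,541.03; lead counsel retains $115,047.84 − $38,541.03 = $76,506.81.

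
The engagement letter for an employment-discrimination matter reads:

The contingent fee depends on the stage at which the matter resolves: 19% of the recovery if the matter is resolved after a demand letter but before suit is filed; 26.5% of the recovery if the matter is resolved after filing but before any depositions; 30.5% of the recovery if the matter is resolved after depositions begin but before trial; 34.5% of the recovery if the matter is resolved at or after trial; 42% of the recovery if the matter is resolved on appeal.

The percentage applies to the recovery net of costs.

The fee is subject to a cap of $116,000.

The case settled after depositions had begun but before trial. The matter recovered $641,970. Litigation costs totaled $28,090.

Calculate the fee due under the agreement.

Fee base (net of costs): $641,970 − $28,090 = $613,880
The matter settled after depositions had begun but before trial, so the 30.5% rate applies.
$613,880 × 30.5% = $187,233.40
$187,233.40 exceeds the $116,000 cap, so the fee is capped at $116,000.00.

$116,000.00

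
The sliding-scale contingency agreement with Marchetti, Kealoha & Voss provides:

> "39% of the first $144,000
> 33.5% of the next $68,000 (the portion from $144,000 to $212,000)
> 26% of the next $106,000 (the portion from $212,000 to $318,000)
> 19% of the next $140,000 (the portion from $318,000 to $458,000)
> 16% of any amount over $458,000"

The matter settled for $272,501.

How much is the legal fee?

First $144,000 at 39% = $56,160.00
Next $68,000 at 33.5% = $22,780.00
Remaining $60,501 at 26% = $15,730.26
Fee: $56,160.00 + $22,780.00 + $15,730.26 = $94,670.26

$94,670.26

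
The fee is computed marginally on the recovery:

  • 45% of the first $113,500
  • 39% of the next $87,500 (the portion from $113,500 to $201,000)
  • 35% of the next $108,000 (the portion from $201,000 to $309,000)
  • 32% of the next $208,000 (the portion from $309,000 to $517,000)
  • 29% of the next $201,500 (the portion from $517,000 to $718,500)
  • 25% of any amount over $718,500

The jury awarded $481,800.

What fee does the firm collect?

$178,296.00

First $113,500 at 45% = $51,075.00
Next $87,500 at 39% = $34,125.00
Next $108,000 at 35% = $37,800.00
Remaining $172,800 at 32% = $55,296.00
Fee: $51,075.00 + $34,125.00 + $37,800.00 + $55,296.00 = $178,296.00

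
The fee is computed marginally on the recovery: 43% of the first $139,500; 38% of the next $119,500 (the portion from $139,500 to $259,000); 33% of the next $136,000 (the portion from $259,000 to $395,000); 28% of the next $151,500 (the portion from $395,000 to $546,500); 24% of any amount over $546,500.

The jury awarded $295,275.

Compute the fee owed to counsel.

First $139,500 at 43% = $59,985.00
Next $119,500 at 38% = $45,410.00
Remaining $36,275 at 33% = $11,970.75
Fee: $59,985.00 + $45,410.00 + $11,970.75 = $117,365.75

$117,365.75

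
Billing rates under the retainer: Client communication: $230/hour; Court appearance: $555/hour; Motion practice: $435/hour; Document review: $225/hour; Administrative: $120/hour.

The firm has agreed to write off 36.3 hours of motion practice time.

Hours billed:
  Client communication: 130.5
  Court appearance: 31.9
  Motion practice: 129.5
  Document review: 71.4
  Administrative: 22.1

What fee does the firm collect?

$106,978.50

Client communication: 130.5 × $230 = $30,015.00
Court appearance: 31.9 × $555 = $17,704.50
Motion practice: 129.5 × $435 = $56,332.50
Document review: 71.4 × $225 = $16,065.00
Administrative: 22.1 × $120 = $2,652.00
Subtotal: $122,769.00
Write-off: 36.3 × $435 = $15,790.50
Total: $122,769.00 − $15,790.50 = $106,978.50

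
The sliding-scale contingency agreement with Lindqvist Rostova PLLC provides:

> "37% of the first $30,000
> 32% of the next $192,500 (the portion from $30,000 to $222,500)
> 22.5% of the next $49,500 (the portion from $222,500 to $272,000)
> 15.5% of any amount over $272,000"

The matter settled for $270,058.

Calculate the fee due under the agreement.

$83,400.55

First $30,000 at 37% = $11,100.00
Next $192,500 at 32% = $61,600.00
Remaining $47,558 at 22.5% = $10,700.55
Fee: $11,100.00 + $61,600.00 + $10,700.55 = $83,400.55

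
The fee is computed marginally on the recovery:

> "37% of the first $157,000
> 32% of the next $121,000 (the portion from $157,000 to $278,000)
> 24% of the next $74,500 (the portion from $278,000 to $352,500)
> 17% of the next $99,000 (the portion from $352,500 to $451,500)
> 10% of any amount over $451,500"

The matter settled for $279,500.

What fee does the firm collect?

$97,170.00

First $157,000 at 37% = $58,090.00
Next $121,000 at 32% = $38,720.00
Remaining $1,500 at 24% = $360.00
Fee: $58,090.00 + $38,720.00 + $360.00 = $97,170.00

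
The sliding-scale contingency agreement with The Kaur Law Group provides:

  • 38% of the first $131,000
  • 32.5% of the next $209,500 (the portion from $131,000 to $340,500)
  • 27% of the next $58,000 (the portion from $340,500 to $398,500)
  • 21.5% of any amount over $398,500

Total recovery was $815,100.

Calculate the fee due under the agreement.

First $131,000 at 38% = $49,780.00
Next $209,500 at 32.5% = $68,087.50
Next $58,000 at 27% = $15,660.00
Remaining $416,600 at 21.5% = $89,569.00
Fee: $49,780.00 + $68,087.50 + $15,660.00 + $89,569.00 = $223,096.50

$223,096.50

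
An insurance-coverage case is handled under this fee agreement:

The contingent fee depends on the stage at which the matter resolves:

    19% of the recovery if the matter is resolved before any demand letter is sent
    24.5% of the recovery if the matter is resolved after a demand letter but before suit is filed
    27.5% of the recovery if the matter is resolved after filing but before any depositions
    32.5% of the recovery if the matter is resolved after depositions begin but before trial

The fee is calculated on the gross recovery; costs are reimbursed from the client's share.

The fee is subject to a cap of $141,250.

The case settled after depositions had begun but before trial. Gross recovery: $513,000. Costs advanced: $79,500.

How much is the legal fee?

$141,250.00

Fee base is the gross recovery, $513,000; costs are reimbursed separately.
The matter settled after depositions had begun but before trial, so the 32.5% rate applies.
$513,000 × 32.5% = $166,725.00
$166,725.00 exceeds the $141,250 cap, so the fee is capped at $141,250.00.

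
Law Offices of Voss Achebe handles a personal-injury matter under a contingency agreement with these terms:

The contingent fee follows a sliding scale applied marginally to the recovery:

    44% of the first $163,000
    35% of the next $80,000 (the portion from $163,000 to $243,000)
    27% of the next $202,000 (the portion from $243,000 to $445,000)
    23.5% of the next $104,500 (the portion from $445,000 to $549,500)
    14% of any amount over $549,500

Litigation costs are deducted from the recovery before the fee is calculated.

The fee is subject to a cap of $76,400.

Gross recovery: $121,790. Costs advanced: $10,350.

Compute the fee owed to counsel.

$49,033.60

Fee base (net of costs): $121,790 − $10,350 = $111,440
First $111,440 at 44% = $49,033.60
$49,033.60 is under the $76,400 cap.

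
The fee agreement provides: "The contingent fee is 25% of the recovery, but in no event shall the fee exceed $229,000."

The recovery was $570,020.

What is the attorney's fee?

25% of $570,020 = $142,505.00
That is under the $229,000 cap.

$142,505.00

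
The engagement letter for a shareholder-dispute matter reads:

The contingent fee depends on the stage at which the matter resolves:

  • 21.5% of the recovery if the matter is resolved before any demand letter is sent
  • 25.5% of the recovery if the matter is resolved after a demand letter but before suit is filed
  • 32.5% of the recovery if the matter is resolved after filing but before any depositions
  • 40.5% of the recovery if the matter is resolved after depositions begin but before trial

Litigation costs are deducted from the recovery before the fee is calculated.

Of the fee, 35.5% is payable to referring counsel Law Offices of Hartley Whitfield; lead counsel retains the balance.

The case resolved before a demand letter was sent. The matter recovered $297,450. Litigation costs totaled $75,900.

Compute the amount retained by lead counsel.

Fee base (net of costs): $297,450 − $75,900 = $221,550
The matter resolved before a demand letter was sent, so the 21.5% rate applies.
$221,550 × 21.5% = $47,633.25
Referral share: 35.5% of $47,633.25 = $16,909.80; lead counsel retains $47,633.25 − $16,909.80 = $30,723.45.

$30,723.45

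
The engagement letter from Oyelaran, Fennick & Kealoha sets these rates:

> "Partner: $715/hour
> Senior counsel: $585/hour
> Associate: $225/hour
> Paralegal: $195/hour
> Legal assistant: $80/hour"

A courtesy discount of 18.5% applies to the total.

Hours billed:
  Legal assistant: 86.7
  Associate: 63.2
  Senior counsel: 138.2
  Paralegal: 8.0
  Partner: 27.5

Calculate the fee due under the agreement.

Partner: 27.5 × $715 = $19,662.50
Senior counsel: 138.2 × $585 = $80,847.00
Associate: 63.2 × $225 = $14,220.00
Paralegal: 8.0 × $195 = $1,560.00
Legal assistant: 86.7 × $80 = $6,936.00
Subtotal: $123,225.50
Less 18.5% discount: −$22,796.72
Total: $123,225.50 − $22,796.72 = $100,428.78

$100,428.78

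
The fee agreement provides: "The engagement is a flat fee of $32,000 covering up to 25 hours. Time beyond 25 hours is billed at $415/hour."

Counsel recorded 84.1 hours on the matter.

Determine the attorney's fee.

Flat fee: $32,000.00
Excess hours: 84.1 − 25 = 59.1
Overrun: 59.1 × $415 = $24,526.50
Total: $32,000.00 + $24,526.50 = $56,526.50

$56,526.50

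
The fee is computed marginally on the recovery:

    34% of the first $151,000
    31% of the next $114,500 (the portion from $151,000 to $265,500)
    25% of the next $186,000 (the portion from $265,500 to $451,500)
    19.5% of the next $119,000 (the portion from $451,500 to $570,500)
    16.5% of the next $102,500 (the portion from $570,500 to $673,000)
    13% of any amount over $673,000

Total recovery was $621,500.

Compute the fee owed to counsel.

First $151,000 at 34% = $51,340.00
Next $114,500 at 31% = $35,495.00
Next $186,000 at 25% = $46,500.00
Next $119,000 at 19.5% = $23,205.00
Remaining $51,000 at 16.5% = $8,415.00
Fee: $51,340.00 + $35,495.00 + $46,500.00 + $23,205.00 + $8,415.00 = $164,955.00

$164,955.00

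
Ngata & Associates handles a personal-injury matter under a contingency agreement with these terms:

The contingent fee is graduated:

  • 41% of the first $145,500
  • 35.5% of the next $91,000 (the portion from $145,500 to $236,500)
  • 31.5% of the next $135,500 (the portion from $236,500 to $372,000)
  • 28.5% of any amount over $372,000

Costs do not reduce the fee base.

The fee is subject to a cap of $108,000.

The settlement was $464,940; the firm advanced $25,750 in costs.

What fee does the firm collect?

$108,000.00

Fee base is the gross recovery, $464,940; costs are reimbursed separately.
First $145,500 at 41% = $59,655.00
Next $91,000 at 35.5% = $32,305.00
Next $135,500 at 31.5% = $42,682.50
Remaining $92,940 at 28.5% = $26,487.90
Fee: $59,655.00 + $32,305.00 + $42,682.50 + $26,487.90 = $161,130.40
$161,130.40 exceeds the $108,000 cap, so the fee is capped at $108,000.00.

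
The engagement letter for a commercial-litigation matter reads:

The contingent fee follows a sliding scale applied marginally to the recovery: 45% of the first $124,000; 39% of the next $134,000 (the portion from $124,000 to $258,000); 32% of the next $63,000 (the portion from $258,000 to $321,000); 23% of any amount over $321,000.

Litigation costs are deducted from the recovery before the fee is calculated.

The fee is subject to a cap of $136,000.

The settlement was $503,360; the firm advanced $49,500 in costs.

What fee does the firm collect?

Fee base (net of costs): $503,360 − $49,500 = $453,860
First $124,000 at 45% = $55,800.00
Next $134,000 at 39% = $52,260.00
Next $63,000 at 32% = $20,160.00
Remaining $132,860 at 23% = $30,557.80
Fee: $55,800.00 + $52,260.00 + $20,160.00 + $30,557.80 = $158,777.80
$158,777.80 exceeds the $136,000 cap, so the fee is capped at $136,000.00.

$136,000.00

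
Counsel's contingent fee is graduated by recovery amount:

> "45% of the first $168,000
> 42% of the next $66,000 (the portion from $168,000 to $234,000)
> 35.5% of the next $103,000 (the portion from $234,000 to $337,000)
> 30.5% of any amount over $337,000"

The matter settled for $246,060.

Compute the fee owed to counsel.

$107,601.30

First $168,000 at 45% = $75,600.00
Next $66,000 at 42% = $27,720.00
Remaining $12,060 at 35.5% = $4,281.30
Fee: $75,600.00 + $27,720.00 + $4,281.30 = $107,601.30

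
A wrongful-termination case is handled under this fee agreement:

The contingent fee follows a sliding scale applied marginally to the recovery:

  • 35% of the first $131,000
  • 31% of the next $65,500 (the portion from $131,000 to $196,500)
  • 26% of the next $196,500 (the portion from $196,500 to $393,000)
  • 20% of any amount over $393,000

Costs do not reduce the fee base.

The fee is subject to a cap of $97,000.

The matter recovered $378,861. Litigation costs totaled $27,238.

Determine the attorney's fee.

Fee base is the gross recovery, $378,861; costs are reimbursed separately.
First $131,000 at 35% = $45,850.00
Next $65,500 at 31% = $20,305.00
Remaining $182,361 at 26% = $47,413.86
Fee: $45,850.00 + $20,305.00 + $47,413.86 = $113,568.86
$113,568.86 exceeds the $97,000 cap, so the fee is capped at $97,000.00.

$97,000.00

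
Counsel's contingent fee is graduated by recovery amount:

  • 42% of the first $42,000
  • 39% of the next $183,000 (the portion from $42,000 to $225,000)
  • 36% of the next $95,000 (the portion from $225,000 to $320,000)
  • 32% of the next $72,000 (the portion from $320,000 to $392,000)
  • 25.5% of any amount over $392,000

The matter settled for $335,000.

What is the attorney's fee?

First $42,000 at 42% = $17,640.00
Next $183,000 at 39% = $71,370.00
Next $95,000 at 36% = $34,200.00
Remaining $15,000 at 32% = $4,800.00
Fee: $17,640.00 + $71,370.00 + $34,200.00 + $4,800.00 = $128,010.00

$128,010.00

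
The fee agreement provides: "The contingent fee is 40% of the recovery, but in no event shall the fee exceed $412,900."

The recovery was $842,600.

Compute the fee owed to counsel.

40% of $842,600 = $337,040.00
That is under the $412,900 cap.

$337,040.00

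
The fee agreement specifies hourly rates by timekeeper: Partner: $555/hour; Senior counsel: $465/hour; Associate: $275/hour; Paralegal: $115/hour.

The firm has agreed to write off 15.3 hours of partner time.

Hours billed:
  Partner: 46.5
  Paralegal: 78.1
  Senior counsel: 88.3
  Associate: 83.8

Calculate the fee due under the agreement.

$90,402.00

Partner: 46.5 × $555 = $25,807.50
Senior counsel: 88.3 × $465 = $41,059.50
Associate: 83.8 × $275 = $23,045.00
Paralegal: 78.1 × $115 = $8,981.50
Subtotal: $98,893.50
Write-off: 15.3 × $555 = $8,491.50
Total: $98,893.50 − $8,491.50 = $90,402.00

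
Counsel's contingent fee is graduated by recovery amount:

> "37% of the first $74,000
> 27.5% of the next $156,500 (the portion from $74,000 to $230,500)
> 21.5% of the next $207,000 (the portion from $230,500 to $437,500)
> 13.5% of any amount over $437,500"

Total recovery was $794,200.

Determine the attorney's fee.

$163,077.00

First $74,000 at 37% = $27,380.00
Next $156,500 at 27.5% = $43,037.50
Next $207,000 at 21.5% = $44,505.00
Remaining $356,700 at 13.5% = $48,154.50
Fee: $27,380.00 + $43,037.50 + $44,505.00 + $48,154.50 = $163,077.00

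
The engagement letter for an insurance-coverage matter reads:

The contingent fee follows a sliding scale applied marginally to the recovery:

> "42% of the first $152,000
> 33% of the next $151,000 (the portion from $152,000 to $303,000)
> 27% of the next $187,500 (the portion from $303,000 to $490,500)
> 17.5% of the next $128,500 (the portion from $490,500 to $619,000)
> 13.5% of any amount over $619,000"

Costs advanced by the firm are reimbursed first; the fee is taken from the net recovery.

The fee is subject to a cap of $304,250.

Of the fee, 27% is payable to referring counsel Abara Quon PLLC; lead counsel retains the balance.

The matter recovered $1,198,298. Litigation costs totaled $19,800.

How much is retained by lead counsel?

$191,489.75

Fee base (net of costs): $1,198,298 − $19,800 = $1,178,498
First $152,000 at 42% = $63,840.00
Next $151,000 at 33% = $49,830.00
Next $187,500 at 27% = $50,625.00
Next $128,500 at 17.5% = $22,487.50
Remaining $559,498 at 13.5% = $75,532.23
Fee: $63,840.00 + $49,830.00 + $50,625.00 + $22,487.50 + $75,532.23 = $262,314.73
$262,314.73 is under the $304,250 cap.
Referral share: 27% of $262,314.73 = $70,824.98; lead counsel retains $262,314.73 − $70,824.98 = $191,489.75.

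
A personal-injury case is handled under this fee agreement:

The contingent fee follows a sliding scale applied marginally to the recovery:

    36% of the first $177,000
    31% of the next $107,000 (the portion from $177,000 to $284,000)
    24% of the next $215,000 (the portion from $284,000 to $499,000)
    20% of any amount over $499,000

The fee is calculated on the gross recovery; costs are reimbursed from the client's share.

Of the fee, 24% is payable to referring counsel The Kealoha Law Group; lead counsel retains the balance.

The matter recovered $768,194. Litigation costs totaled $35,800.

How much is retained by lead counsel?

Fee base is the gross recovery, $768,194; costs are reimbursed separately.
First $177,000 at 36% = $63,720.00
Next $107,000 at 31% = $33,170.00
Next $215,000 at 24% = $51,600.00
Remaining $269,194 at 20% = $53,838.80
Fee: $63,720.00 + $33,170.00 + $51,600.00 + $53,838.80 = $202,328.80
Referral share: 24% of $202,328.80 = $48,558.91; lead counsel retains $202,328.80 − $48,558.91 = $153,769.89.

$153,769.89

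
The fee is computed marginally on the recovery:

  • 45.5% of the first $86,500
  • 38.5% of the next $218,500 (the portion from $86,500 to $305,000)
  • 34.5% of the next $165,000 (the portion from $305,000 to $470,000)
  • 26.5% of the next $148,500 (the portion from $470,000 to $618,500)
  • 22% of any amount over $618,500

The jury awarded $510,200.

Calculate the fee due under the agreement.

First $86,500 at 45.5% = $39,357.50
Next $218,500 at 38.5% = $84,122.50
Next $165,000 at 34.5% = $56,925.00
Remaining $40,200 at 26.5% = $10,653.00
Fee: $39,357.50 + $84,122.50 + $56,925.00 + $10,653.00 = $191,058.00

$191,058.00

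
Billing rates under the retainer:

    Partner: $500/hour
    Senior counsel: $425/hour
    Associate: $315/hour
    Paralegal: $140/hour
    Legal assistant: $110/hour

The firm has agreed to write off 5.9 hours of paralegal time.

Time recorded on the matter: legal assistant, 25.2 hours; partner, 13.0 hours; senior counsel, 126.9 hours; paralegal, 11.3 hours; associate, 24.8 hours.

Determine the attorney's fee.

$71,772.50

Partner: 13.0 × $500 = $6,500.00
Senior counsel: 126.9 × $425 = $53,932.50
Associate: 24.8 × $315 = $7,812.00
Paralegal: 11.3 × $140 = $1,582.00
Legal assistant: 25.2 × $110 = $2,772.00
Subtotal: $72,598.50
Write-off: 5.9 × $140 = $826.00
Total: $72,598.50 − $826.00 = $71,772.50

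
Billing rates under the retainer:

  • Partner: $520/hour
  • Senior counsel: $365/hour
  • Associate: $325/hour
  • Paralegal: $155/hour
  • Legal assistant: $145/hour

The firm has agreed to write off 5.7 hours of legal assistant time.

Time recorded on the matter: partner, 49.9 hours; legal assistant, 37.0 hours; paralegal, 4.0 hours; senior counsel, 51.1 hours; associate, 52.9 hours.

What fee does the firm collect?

Partner: 49.9 × $520 = $25,948.00
Senior counsel: 51.1 × $365 = $18,651.50
Associate: 52.9 × $325 = $17,192.50
Paralegal: 4.0 × $155 = $620.00
Legal assistant: 37.0 × $145 = $5,365.00
Subtotal: $67,777.00
Write-off: 5.7 × $145 = $826.50
Total: $67,777.00 − $826.50 = $66,950.50

$66,950.50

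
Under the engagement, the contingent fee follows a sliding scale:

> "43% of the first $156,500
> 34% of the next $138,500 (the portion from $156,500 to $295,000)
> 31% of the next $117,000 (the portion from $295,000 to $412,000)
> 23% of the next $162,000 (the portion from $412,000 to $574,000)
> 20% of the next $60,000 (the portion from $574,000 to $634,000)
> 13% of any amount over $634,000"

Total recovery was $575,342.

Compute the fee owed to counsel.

$188,183.40

First $156,500 at 43% = $67,295.00
Next $138,500 at 34% = $47,090.00
Next $117,000 at 31% = $36,270.00
Next $162,000 at 23% = $37,260.00
Remaining $1,342 at 20% = $268.40
Fee: $67,295.00 + $47,090.00 + $36,270.00 + $37,260.00 + $268.40 = $188,183.40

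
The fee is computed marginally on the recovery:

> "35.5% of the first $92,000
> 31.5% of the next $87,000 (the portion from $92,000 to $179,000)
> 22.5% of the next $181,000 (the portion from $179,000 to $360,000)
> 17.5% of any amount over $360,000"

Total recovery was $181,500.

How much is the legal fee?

First $92,000 at 35.5% = $32,660.00
Next $87,000 at 31.5% = $27,405.00
Remaining $2,500 at 22.5% = $562.50
Fee: $32,660.00 + $27,405.00 + $562.50 = $60,627.50

$60,627.50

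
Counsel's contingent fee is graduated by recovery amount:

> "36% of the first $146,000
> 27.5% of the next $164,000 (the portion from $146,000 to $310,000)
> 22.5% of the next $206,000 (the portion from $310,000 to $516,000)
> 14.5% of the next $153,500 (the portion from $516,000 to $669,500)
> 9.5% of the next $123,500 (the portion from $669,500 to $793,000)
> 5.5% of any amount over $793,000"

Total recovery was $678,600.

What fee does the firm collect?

$167,132.00

First $146,000 at 36% = $52,560.00
Next $164,000 at 27.5% = $45,100.00
Next $206,000 at 22.5% = $46,350.00
Next $153,500 at 14.5% = $22,257.50
Remaining $9,100 at 9.5% = $864.50
Fee: $52,560.00 + $45,100.00 + $46,350.00 + $22,257.50 + $864.50 = $167,132.00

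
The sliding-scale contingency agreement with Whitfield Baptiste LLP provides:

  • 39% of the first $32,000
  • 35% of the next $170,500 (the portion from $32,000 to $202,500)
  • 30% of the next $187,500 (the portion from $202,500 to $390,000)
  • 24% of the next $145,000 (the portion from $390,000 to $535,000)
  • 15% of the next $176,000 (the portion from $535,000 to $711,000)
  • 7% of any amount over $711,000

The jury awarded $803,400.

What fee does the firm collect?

First $32,000 at 39% = $12,480.00
Next $170,500 at 35% = $59,675.00
Next $187,500 at 30% = $56,250.00
Next $145,000 at 24% = $34,800.00
Next $176,000 at 15% = $26,400.00
Remaining $92,400 at 7% = $6,468.00
Fee: $12,480.00 + $59,675.00 + $56,250.00 + $34,800.00 + $26,400.00 + $6,468.00 = $196,073.00

$196,073.00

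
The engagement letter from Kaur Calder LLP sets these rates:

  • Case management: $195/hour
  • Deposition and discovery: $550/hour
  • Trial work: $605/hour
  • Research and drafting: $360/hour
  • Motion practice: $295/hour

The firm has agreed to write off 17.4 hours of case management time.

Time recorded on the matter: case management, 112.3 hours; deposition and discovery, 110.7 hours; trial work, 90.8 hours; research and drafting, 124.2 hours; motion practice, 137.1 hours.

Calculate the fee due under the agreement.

Case management: 112.3 × $195 = $21,898.50
Deposition and discovery: 110.7 × $550 = $60,885.00
Trial work: 90.8 × $605 = $54,934.00
Research and drafting: 124.2 × $360 = $44,712.00
Motion practice: 137.1 × $295 = $40,444.50
Subtotal: $222,874.00
Write-off: 17.4 × $195 = $3,393.00
Total: $222,874.00 − $3,393.00 = $219,481.00

$219,481.00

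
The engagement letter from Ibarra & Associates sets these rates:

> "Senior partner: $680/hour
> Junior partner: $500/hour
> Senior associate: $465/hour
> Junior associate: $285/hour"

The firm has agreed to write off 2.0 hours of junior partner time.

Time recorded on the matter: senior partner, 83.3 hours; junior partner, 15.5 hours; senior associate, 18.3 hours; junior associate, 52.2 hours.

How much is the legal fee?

$86,780.50

Senior partner: 83.3 × $680 = $56,644.00
Junior partner: 15.5 × $500 = $7,750.00
Senior associate: 18.3 × $465 = $8,509.50
Junior associate: 52.2 × $285 = $14,877.00
Subtotal: $87,780.50
Write-off: 2.0 × $500 = $1,000.00
Total: $87,780.50 − $1,000.00 = $86,780.50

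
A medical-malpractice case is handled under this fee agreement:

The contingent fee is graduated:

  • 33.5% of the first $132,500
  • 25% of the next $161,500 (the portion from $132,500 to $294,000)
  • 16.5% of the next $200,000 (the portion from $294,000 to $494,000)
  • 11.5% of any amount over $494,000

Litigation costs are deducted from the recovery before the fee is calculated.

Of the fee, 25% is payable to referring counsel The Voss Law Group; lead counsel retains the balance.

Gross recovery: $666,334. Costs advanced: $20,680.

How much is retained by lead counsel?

$101,402.03

Fee base (net of costs): $666,334 − $20,680 = $645,654
First $132,500 at 33.5% = $44,387.50
Next $161,500 at 25% = $40,375.00
Next $200,000 at 16.5% = $33,000.00
Remaining $151,654 at 11.5% = $17,440.21
Fee: $44,387.50 + $40,375.00 + $33,000.00 + $17,440.21 = $135,202.71
Referral share: 25% of $135,202.71 = $33,800.68; lead counsel retains $135,202.71 − $33,800.68 = $101,402.03.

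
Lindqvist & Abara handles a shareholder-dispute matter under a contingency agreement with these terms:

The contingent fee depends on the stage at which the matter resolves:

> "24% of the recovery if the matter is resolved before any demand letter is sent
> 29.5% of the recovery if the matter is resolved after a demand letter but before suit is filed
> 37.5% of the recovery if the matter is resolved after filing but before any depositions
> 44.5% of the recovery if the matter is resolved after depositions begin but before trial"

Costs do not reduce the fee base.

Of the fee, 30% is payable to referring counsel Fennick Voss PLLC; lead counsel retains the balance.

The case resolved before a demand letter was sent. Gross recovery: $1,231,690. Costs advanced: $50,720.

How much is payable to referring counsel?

$88,681.68

Fee base is the gross recovery, $1,231,690; costs are reimbursed separately.
The matter resolved before a demand letter was sent, so the 24% rate applies.
$1,231,690 × 24% = $295,605.60
Referral share: 30% of $295,605.60 = $88,681.68; lead counsel retains $295,605.60 − $88,681.68 = $206,923.92.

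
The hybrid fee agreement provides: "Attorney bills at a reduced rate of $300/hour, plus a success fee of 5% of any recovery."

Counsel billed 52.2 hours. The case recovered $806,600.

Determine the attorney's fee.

$55,990.00

Hourly: 52.2 × $300 = $15,660.00
Success fee: 5% of $806,600 = $40,330.00
Total: $15,660.00 + $40,330.00 = $55,990.00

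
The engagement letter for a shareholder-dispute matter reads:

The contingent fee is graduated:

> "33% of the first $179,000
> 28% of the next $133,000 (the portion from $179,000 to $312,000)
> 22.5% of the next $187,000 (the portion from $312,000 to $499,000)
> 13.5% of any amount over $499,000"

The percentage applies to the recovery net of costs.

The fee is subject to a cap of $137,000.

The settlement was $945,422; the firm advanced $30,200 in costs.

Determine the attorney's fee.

$137,000.00

Fee base (net of costs): $945,422 − $30,200 = $915,222
First $179,000 at 33% = $59,070.00
Next $133,000 at 28% = $37,240.00
Next $187,000 at 22.5% = $42,075.00
Remaining $416,222 at 13.5% = $56,189.97
Fee: $59,070.00 + $37,240.00 + $42,075.00 + $56,189.97 = $194,574.97
$194,574.97 exceeds the $137,000 cap, so the fee is capped at $137,000.00.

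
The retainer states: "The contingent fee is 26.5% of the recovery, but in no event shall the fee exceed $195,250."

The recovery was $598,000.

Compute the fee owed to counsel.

$158,470.00

26.5% of $598,000 = $158,470.00
That is under the $195,250 cap.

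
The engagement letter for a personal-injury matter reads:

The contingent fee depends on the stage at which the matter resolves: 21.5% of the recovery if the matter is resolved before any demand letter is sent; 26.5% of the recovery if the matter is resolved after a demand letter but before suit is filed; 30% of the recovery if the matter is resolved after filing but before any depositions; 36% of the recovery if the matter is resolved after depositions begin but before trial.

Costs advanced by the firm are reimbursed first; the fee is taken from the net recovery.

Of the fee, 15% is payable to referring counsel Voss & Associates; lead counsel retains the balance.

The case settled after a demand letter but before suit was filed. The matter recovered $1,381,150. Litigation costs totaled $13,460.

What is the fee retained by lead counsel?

$308,072.17

Fee base (net of costs): $1,381,150 − $13,460 = $1,367,690
The matter settled after a demand letter but before suit was filed, so the 26.5% rate applies.
$1,367,690 × 26.5% = $362,437.85
Referral share: 15% of $362,437.85 = $54,365.68; lead counsel retains $362,437.85 − $54,365.68 = $308,072.17.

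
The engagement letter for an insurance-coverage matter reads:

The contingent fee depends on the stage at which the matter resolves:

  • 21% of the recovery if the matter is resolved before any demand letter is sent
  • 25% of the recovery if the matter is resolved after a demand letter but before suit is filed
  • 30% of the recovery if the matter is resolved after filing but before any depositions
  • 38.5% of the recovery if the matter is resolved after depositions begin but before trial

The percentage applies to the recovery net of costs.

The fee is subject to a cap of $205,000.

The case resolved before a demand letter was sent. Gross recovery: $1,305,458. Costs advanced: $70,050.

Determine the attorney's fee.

Fee base (net of costs): $1,305,458 − $70,050 = $1,235,408
The matter resolved before a demand letter was sent, so the 21% rate applies.
$1,235,408 × 21% = $259,435.68
$259,435.68 exceeds the $205,000 cap, so the fee is capped at $205,000.00.

$205,000.00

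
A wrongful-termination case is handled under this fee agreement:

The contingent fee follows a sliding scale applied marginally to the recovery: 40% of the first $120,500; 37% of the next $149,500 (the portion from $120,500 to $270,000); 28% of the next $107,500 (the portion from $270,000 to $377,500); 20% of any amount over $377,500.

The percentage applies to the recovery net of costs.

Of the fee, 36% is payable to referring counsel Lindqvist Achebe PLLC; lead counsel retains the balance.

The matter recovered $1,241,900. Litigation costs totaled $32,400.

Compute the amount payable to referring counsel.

Fee base (net of costs): $1,241,900 − $32,400 = $1,209,500
First $120,500 at 40% = $48,200.00
Next $149,500 at 37% = $55,315.00
Next $107,500 at 28% = $30,100.00
Remaining $832,000 at 20% = $166,400.00
Fee: $48,200.00 + $55,315.00 + $30,100.00 + $166,400.00 = $300,015.00
Referral share: 36% of $300,015.00 = $108,005.40; lead counsel retains $300,015.00 − $108,005.40 = $192,009.60.

$108,005.40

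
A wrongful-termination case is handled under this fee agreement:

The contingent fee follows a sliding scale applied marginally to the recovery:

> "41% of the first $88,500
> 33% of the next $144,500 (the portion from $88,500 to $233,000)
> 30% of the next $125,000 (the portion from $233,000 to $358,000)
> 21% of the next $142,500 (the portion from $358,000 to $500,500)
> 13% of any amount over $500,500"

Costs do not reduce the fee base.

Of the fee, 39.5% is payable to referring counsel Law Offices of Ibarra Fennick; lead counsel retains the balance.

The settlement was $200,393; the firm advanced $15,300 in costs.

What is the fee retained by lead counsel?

$44,291.86

Fee base is the gross recovery, $200,393; costs are reimbursed separately.
First $88,500 at 41% = $36,285.00
Remaining $111,893 at 33% = $36,924.69
Fee: $36,285.00 + $36,924.69 = $73,209.69
Referral share: 39.5% of $73,209.69 = $28,917.83; lead counsel retains $73,209.69 − $28,917.83 = $44,291.86.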